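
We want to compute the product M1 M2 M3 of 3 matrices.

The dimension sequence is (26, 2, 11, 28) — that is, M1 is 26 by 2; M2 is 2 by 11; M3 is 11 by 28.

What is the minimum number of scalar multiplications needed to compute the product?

Order (M1 (M2 M3)): (M2 M3): 2×11 by 11×28 → 2×28, cost 2·11·28 = 616; (M1 (M2 M3)): 26×2 by 2×28 → 26×28, cost 26·2·28 = 1456; cumulative 2072. Total 2072.
Order ((M1 M2) M3): (M1 M2): 26×2 by 2×11 → 26×11, cost 26·2·11 = 572; ((M1 M2) M3): 26×11 by 11×28 → 26×28, cost 26·11·28 = 8008; cumulative 8580. Total 8580.
Minimum: 2072.

2072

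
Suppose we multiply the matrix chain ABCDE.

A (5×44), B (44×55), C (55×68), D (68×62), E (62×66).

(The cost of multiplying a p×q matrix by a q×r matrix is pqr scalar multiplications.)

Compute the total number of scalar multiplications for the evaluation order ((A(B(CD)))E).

416020

(CD): 55×68 by 68×62 → 55×62, cost 55·68·62 = 231880
(B(CD)): 44×55 by 55×62 → 44×62, cost 44·55·62 = 150040; cumulative 381920
(A(B(CD))): 5×44 by 44×62 → 5×62, cost 5·44·62 = 13640; cumulative 395560
((A(B(CD)))E): 5×62 by 62×66 → 5×66, cost 5·62·66 = 20460; cumulative 416020
Total: 416020 scalar multiplications.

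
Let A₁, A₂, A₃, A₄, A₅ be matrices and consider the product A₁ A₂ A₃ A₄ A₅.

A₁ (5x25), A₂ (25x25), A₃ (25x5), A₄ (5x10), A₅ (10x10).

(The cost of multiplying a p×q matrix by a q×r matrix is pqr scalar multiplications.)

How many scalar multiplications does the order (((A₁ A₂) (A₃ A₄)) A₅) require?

(A₁ A₂): 5×25 by 25×25 → 5×25, cost 5·25·25 = 3125
(A₃ A₄): 25×5 by 5×10 → 25×10, cost 25·5·10 = 1250
((A₁ A₂) (A₃ A₄)): 5×25 by 25×10 → 5×10, cost 5·25·10 = 1250; cumulative 5625
(((A₁ A₂) (A₃ A₄)) A₅): 5×10 by 10×10 → 5×10, cost 5·10·10 = 500; cumulative 6125
Total: 6125 scalar multiplications.

6125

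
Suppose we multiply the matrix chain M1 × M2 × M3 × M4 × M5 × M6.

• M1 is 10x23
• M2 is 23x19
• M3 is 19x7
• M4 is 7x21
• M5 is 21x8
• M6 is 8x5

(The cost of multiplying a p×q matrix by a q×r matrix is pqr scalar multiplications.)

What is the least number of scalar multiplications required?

Adjacent pairs: M1M2 = 10·23·19 = 4370; M2M3 = 23·19·7 = 3059; M3M4 = 19·7·21 = 2793; M4M5 = 7·21·8 = 1176; M5M6 = 21·8·5 = 840.
Length 3: M1..M3: k=1: 0+3059+10·23·7=4669; k=2: 4370+0+10·19·7=5700 → min 4669 | M2..M4: k=2: 0+2793+23·19·21=11970; k=3: 3059+0+23·7·21=6440 → min 6440 | M3..M5: k=3: 0+1176+19·7·8=2240; k=4: 2793+0+19·21·8=5985 → min 2240 | M4..M6: k=4: 0+840+7·21·5=1575; k=5: 1176+0+7·8·5=1456 → min 1456.
Length 4: M1..M4: k=1: 0+6440+10·23·21=11270; k=2: 4370+2793+10·19·21=11153; k=3: 4669+0+10·7·21=6139 → min 6139 | M2..M5: k=2: 0+2240+23·19·8=5736; k=3: 3059+1176+23·7·8=5523; k=4: 6440+0+23·21·8=10304 → min 5523 | M3..M6: k=3: 0+1456+19·7·5=2121; k=4: 2793+840+19·21·5=5628; k=5: 2240+0+19·8·5=3000 → min 2121.
Length 5: M1..M5: k=1: 0+5523+10·23·8=7363; k=2: 4370+2240+10·19·8=8130; k=3: 4669+1176+10·7·8=6405; k=4: 6139+0+10·21·8=7819 → min 6405 | M2..M6: k=2: 0+2121+23·19·5=4306; k=3: 3059+1456+23·7·5=5320; k=4: 6440+840+23·21·5=9695; k=5: 5523+0+23·8·5=6443 → min 4306.
Length 6: M1..M6: k=1: 0+4306+10·23·5=5456; k=2: 4370+2121+10·19·5=7441; k=3: 4669+1456+10·7·5=6475; k=4: 6139+840+10·21·5=8029; k=5: 6405+0+10·8·5=6805 → min 5456.
Optimal order: (M1 × (M2 × (M3 × ((M4 × M5) × M6)))) with cost 5456.

5456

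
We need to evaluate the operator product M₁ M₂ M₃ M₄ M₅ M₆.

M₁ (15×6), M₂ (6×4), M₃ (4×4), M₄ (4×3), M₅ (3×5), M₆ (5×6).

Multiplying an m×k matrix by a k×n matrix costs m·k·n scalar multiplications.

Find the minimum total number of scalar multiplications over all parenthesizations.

Adjacent pairs: M₁M₂ = 15·6·4 = 360; M₂M₃ = 6·4·4 = 96; M₃M₄ = 4·4·3 = 48; M₄M₅ = 4·3·5 = 60; M₅M₆ = 3·5·6 = 90.
Length 3: M₁..M₃: k=1: 0+96+15·6·4=456; k=2: 360+0+15·4·4=600 → min 456 | M₂..M₄: k=2: 0+48+6·4·3=120; k=3: 96+0+6·4·3=168 → min 120 | M₃..M₅: k=3: 0+60+4·4·5=140; k=4: 48+0+4·3·5=108 → min 108 | M₄..M₆: k=4: 0+90+4·3·6=162; k=5: 60+0+4·5·6=180 → min 162.
Length 4: M₁..M₄: k=1: 0+120+15·6·3=390; k=2: 360+48+15·4·3=588; k=3: 456+0+15·4·3=636 → min 390 | M₂..M₅: k=2: 0+108+6·4·5=228; k=3: 96+60+6·4·5=276; k=4: 120+0+6·3·5=210 → min 210 | M₃..M₆: k=3: 0+162+4·4·6=258; k=4: 48+90+4·3·6=210; k=5: 108+0+4·5·6=228 → min 210.
Length 5: M₁..M₅: k=1: 0+210+15·6·5=660; k=2: 360+108+15·4·5=768; k=3: 456+60+15·4·5=816; k=4: 390+0+15·3·5=615 → min 615 | M₂..M₆: k=2: 0+210+6·4·6=354; k=3: 96+162+6·4·6=402; k=4: 120+90+6·3·6=318; k=5: 210+0+6·5·6=390 → min 318.
Length 6: M₁..M₆: k=1: 0+318+15·6·6=858; k=2: 360+210+15·4·6=930; k=3: 456+162+15·4·6=978; k=4: 390+90+15·3·6=750; k=5: 615+0+15·5·6=1065 → min 750.
Optimal order: ((M₁ (M₂ (M₃ M₄))) (M₅ M₆)) with cost 750.

750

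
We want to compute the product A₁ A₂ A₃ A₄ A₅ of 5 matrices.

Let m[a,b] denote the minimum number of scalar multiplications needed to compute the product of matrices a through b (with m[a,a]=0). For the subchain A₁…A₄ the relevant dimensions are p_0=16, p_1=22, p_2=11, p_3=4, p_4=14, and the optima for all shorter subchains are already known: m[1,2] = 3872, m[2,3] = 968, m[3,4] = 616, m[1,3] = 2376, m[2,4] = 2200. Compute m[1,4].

m[1,4] = min over k∈[1,3] of m[1,k]+m[k+1,4]+p_{0}·p_k·p_{4}.
k=1: 0 + 2200 + 16·22·14 = 7128; k=2: 3872 + 616 + 16·11·14 = 6952; k=3: 2376 + 0 + 16·4·14 = 3272.
Minimum: 3272 at k=3.

3272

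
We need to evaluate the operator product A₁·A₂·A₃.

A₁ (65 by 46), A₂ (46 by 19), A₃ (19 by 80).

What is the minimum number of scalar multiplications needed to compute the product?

155610

Order (A₁·(A₂·A₃)): (A₂·A₃): 46×19 by 19×80 → 46×80, cost 46·19·80 = 69920; (A₁·(A₂·A₃)): 65×46 by 46×80 → 65×80, cost 65·46·80 = 239200; cumulative 309120. Total 309120.
Order ((A₁·A₂)·A₃): (A₁·A₂): 65×46 by 46×19 → 65×19, cost 65·46·19 = 56810; ((A₁·A₂)·A₃): 65×19 by 19×80 → 65×80, cost 65·19·80 = 98800; cumulative 155610. Total 155610.
Minimum: 155610.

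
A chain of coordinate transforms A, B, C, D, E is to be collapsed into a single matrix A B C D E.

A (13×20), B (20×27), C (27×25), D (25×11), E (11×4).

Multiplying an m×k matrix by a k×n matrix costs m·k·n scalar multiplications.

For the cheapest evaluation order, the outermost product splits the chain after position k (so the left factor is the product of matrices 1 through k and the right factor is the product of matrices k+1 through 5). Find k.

1

Adjacent pairs: AB = 13·20·27 = 7020; BC = 20·27·25 = 13500; CD = 27·25·11 = 7425; DE = 25·11·4 = 1100.
Length 3: A..C: k=1: 0+13500+13·20·25=20000; k=2: 7020+0+13·27·25=15795 → min 15795 | B..D: k=2: 0+7425+20·27·11=13365; k=3: 13500+0+20·25·11=19000 → min 13365 | C..E: k=3: 0+1100+27·25·4=3800; k=4: 7425+0+27·11·4=8613 → min 3800.
Length 4: A..D: k=1: 0+13365+13·20·11=16225; k=2: 7020+7425+13·27·11=18306; k=3: 15795+0+13·25·11=19370 → min 16225 | B..E: k=2: 0+3800+20·27·4=5960; k=3: 13500+1100+20·25·4=16600; k=4: 13365+0+20·11·4=14245 → min 5960.
Top-level splits: k=1: (A..A)·(B..E) → 0+5960+13·20·4 = 7000; k=2: (A..B)·(C..E) → 7020+3800+13·27·4 = 12224; k=3: (A..C)·(D..E) → 15795+1100+13·25·4 = 18195; k=4: (A..D)·(E..E) → 16225+0+13·11·4 = 16797.
Best split is after A, i.e. k = 1.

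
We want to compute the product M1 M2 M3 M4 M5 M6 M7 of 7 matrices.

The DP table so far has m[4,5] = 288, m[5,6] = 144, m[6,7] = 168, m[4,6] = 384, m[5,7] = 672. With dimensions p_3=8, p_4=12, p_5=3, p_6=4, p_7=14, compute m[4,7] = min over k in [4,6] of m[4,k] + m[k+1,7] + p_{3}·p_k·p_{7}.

m[4,7] = min over k∈[4,6] of m[4,k]+m[k+1,7]+p_{3}·p_k·p_{7}.
k=4: 0 + 672 + 8·12·14 = 2016; k=5: 288 + 168 + 8·3·14 = 792; k=6: 384 + 0 + 8·4·14 = 832.
Minimum: 792 at k=5.

792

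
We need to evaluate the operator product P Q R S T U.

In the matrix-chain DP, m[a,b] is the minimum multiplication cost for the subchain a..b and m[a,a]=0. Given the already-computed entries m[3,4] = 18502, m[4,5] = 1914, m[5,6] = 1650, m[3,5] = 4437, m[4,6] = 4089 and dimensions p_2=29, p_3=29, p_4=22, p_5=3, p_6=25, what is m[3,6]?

m[3,6] = min over k∈[3,5] of m[3,k]+m[k+1,6]+p_{2}·p_k·p_{6}.
k=3: 0 + 4089 + 29·29·25 = 25114; k=4: 18502 + 1650 + 29·22·25 = 36102; k=5: 4437 + 0 + 29·3·25 = 6612.
Minimum: 6612 at k=5.

6612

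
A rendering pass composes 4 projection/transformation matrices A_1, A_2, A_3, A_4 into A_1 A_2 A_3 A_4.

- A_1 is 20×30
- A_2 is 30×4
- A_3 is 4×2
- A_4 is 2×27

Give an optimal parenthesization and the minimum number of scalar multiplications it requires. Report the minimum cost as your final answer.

Adjacent pairs: A_1A_2 = 20·30·4 = 2400; A_2A_3 = 30·4·2 = 240; A_3A_4 = 4·2·27 = 216.
Length 3: A_1..A_3: k=1: 0+240+20·30·2=1440; k=2: 2400+0+20·4·2=2560 → min 1440 | A_2..A_4: k=2: 0+216+30·4·27=3456; k=3: 240+0+30·2·27=1860 → min 1860.
Length 4: A_1..A_4: k=1: 0+1860+20·30·27=18060; k=2: 2400+216+20·4·27=4776; k=3: 1440+0+20·2·27=2520 → min 2520.
Optimal parenthesization: ((A_1 (A_2 A_3)) A_4) with cost 2520.

2520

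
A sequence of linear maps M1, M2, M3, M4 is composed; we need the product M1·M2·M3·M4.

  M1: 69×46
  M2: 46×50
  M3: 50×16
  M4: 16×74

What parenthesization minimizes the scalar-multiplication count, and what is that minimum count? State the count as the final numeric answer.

169280

Adjacent pairs: M1M2 = 69·46·50 = 158700; M2M3 = 46·50·16 = 36800; M3M4 = 50·16·74 = 59200.
Length 3: M1..M3: k=1: 0+36800+69·46·16=87584; k=2: 158700+0+69·50·16=213900 → min 87584 | M2..M4: k=2: 0+59200+46·50·74=229400; k=3: 36800+0+46·16·74=91264 → min 91264.
Length 4: M1..M4: k=1: 0+91264+69·46·74=326140; k=2: 158700+59200+69·50·74=473200; k=3: 87584+0+69·16·74=169280 → min 169280.
Optimal parenthesization: ((M1·(M2·M3))·M4) with cost 169280.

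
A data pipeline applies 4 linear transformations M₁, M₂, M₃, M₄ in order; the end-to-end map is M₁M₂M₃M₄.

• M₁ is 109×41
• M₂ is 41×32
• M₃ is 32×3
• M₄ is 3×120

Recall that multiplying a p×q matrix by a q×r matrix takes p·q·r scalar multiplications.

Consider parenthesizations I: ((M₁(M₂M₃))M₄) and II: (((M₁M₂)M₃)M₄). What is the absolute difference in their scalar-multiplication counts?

136129

Order I = ((M₁(M₂M₃))M₄): (M₂M₃): 41×32 by 32×3 → 41×3, cost 41·32·3 = 3936; (M₁(M₂M₃)): 109×41 by 41×3 → 109×3, cost 109·41·3 = 13407; cumulative 17343; ((M₁(M₂M₃))M₄): 109×3 by 3×120 → 109×120, cost 109·3·120 = 39240; cumulative 56583. Total 56583.
Order II = (((M₁M₂)M₃)M₄): (M₁M₂): 109×41 by 41×32 → 109×32, cost 109·41·32 = 143008; ((M₁M₂)M₃): 109×32 by 32×3 → 109×3, cost 109·32·3 = 10464; cumulative 153472; (((M₁M₂)M₃)M₄): 109×3 by 3×120 → 109×120, cost 109·3·120 = 39240; cumulative 192712. Total 192712.
Difference: |56583 − 192712| = 136129.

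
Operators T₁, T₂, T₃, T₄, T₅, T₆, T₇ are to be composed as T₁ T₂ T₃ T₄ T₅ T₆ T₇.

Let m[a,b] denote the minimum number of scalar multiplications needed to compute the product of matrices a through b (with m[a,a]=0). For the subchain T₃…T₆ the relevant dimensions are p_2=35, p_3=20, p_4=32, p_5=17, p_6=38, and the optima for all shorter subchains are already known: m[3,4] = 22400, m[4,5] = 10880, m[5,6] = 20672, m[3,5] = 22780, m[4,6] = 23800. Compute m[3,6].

45390

m[3,6] = min over k∈[3,5] of m[3,k]+m[k+1,6]+p_{2}·p_k·p_{6}.
k=3: 0 + 23800 + 35·20·38 = 50400; k=4: 22400 + 20672 + 35·32·38 = 85632; k=5: 22780 + 0 + 35·17·38 = 45390.
Minimum: 45390 at k=5.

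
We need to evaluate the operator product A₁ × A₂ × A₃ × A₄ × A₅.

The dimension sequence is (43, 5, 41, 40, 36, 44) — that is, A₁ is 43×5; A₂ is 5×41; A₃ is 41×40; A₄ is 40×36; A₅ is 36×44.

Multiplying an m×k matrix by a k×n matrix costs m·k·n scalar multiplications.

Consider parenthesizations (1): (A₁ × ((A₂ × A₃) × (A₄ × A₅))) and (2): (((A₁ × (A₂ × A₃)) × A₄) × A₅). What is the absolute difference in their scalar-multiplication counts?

Order (1) = (A₁ × ((A₂ × A₃) × (A₄ × A₅))): (A₂ × A₃): 5×41 by 41×40 → 5×40, cost 5·41·40 = 8200; (A₄ × A₅): 40×36 by 36×44 → 40×44, cost 40·36·44 = 63360; ((A₂ × A₃) × (A₄ × A₅)): 5×40 by 40×44 → 5×44, cost 5·40·44 = 8800; cumulative 80360; (A₁ × ((A₂ × A₃) × (A₄ × A₅))): 43×5 by 5×44 → 43×44, cost 43·5·44 = 9460; cumulative 89820. Total 89820.
Order (2) = (((A₁ × (A₂ × A₃)) × A₄) × A₅): (A₂ × A₃): 5×41 by 41×40 → 5×40, cost 5·41·40 = 8200; (A₁ × (A₂ × A₃)): 43×5 by 5×40 → 43×40, cost 43·5·40 = 8600; cumulative 16800; ((A₁ × (A₂ × A₃)) × A₄): 43×40 by 40×36 → 43×36, cost 43·40·36 = 61920; cumulative 78720; (((A₁ × (A₂ × A₃)) × A₄) × A₅): 43×36 by 36×44 → 43×44, cost 43·36·44 = 68112; cumulative 146832. Total 146832.
Difference: |89820 − 146832| = 57012.

57012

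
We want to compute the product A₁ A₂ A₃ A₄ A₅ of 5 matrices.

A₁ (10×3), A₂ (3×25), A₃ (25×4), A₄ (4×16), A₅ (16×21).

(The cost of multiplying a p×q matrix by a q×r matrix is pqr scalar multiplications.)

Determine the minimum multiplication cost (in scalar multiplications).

2130

Adjacent pairs: A₁A₂ = 10·3·25 = 750; A₂A₃ = 3·25·4 = 300; A₃A₄ = 25·4·16 = 1600; A₄A₅ = 4·16·21 = 1344.
Length 3: A₁..A₃: k=1: 0+300+10·3·4=420; k=2: 750+0+10·25·4=1750 → min 420 | A₂..A₄: k=2: 0+1600+3·25·16=2800; k=3: 300+0+3·4·16=492 → min 492 | A₃..A₅: k=3: 0+1344+25·4·21=3444; k=4: 1600+0+25·16·21=10000 → min 3444.
Length 4: A₁..A₄: k=1: 0+492+10·3·16=972; k=2: 750+1600+10·25·16=6350; k=3: 420+0+10·4·16=1060 → min 972 | A₂..A₅: k=2: 0+3444+3·25·21=5019; k=3: 300+1344+3·4·21=1896; k=4: 492+0+3·16·21=1500 → min 1500.
Length 5: A₁..A₅: k=1: 0+1500+10·3·21=2130; k=2: 750+3444+10·25·21=9444; k=3: 420+1344+10·4·21=2604; k=4: 972+0+10·16·21=4332 → min 2130.
Optimal order: (A₁ (((A₂ A₃) A₄) A₅)) with cost 2130.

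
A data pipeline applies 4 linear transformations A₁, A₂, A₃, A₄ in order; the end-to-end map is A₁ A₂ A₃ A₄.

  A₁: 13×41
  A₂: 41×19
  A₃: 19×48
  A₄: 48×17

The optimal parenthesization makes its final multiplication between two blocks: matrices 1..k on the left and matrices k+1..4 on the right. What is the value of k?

Adjacent pairs: A₁A₂ = 13·41·19 = 10127; A₂A₃ = 41·19·48 = 37392; A₃A₄ = 19·48·17 = 15504.
Length 3: A₁..A₃: k=1: 0+37392+13·41·48=62976; k=2: 10127+0+13·19·48=21983 → min 21983 | A₂..A₄: k=2: 0+15504+41·19·17=28747; k=3: 37392+0+41·48·17=70848 → min 28747.
Top-level splits: k=1: (A₁..A₁)·(A₂..A₄) → 0+28747+13·41·17 = 37808; k=2: (A₁..A₂)·(A₃..A₄) → 10127+15504+13·19·17 = 29830; k=3: (A₁..A₃)·(A₄..A₄) → 21983+0+13·48·17 = 32591.
Best split is after A₂, i.e. k = 2.

2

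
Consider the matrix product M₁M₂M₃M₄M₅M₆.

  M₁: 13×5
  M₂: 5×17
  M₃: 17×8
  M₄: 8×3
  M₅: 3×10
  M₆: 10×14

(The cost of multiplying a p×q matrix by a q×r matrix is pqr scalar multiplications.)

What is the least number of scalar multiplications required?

1824

Adjacent pairs: M₁M₂ = 13·5·17 = 1105; M₂M₃ = 5·17·8 = 680; M₃M₄ = 17·8·3 = 408; M₄M₅ = 8·3·10 = 240; M₅M₆ = 3·10·14 = 420.
Length 3: M₁..M₃: k=1: 0+680+13·5·8=1200; k=2: 1105+0+13·17·8=2873 → min 1200 | M₂..M₄: k=2: 0+408+5·17·3=663; k=3: 680+0+5·8·3=800 → min 663 | M₃..M₅: k=3: 0+240+17·8·10=1600; k=4: 408+0+17·3·10=918 → min 918 | M₄..M₆: k=4: 0+420+8·3·14=756; k=5: 240+0+8·10·14=1360 → min 756.
Length 4: M₁..M₄: k=1: 0+663+13·5·3=858; k=2: 1105+408+13·17·3=2176; k=3: 1200+0+13·8·3=1512 → min 858 | M₂..M₅: k=2: 0+918+5·17·10=1768; k=3: 680+240+5·8·10=1320; k=4: 663+0+5·3·10=813 → min 813 | M₃..M₆: k=3: 0+756+17·8·14=2660; k=4: 408+420+17·3·14=1542; k=5: 918+0+17·10·14=3298 → min 1542.
Length 5: M₁..M₅: k=1: 0+813+13·5·10=1463; k=2: 1105+918+13·17·10=4233; k=3: 1200+240+13·8·10=2480; k=4: 858+0+13·3·10=1248 → min 1248 | M₂..M₆: k=2: 0+1542+5·17·14=2732; k=3: 680+756+5·8·14=1996; k=4: 663+420+5·3·14=1293; k=5: 813+0+5·10·14=1513 → min 1293.
Length 6: M₁..M₆: k=1: 0+1293+13·5·14=2203; k=2: 1105+1542+13·17·14=5741; k=3: 1200+756+13·8·14=3412; k=4: 858+420+13·3·14=1824; k=5: 1248+0+13·10·14=3068 → min 1824.
Optimal order: ((M₁(M₂(M₃M₄)))(M₅M₆)) with cost 1824.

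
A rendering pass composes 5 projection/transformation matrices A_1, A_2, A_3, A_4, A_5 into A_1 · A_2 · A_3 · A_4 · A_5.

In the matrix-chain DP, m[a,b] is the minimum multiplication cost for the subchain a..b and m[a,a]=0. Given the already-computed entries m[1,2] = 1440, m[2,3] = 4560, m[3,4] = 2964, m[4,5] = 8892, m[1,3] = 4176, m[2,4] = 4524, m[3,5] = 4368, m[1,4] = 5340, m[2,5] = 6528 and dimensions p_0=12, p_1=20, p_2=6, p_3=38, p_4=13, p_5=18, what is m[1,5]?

7104

m[1,5] = min over k∈[1,4] of m[1,k]+m[k+1,5]+p_{0}·p_k·p_{5}.
k=1: 0 + 6528 + 12·20·18 = 10848; k=2: 1440 + 4368 + 12·6·18 = 7104; k=3: 4176 + 8892 + 12·38·18 = 21276; k=4: 5340 + 0 + 12·13·18 = 8148.
Minimum: 7104 at k=2.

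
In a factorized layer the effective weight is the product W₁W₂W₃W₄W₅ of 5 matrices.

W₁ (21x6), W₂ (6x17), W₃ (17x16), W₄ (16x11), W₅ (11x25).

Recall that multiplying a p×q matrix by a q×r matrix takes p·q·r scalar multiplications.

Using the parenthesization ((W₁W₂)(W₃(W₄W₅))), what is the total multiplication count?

22267

(W₁W₂): 21×6 by 6×17 → 21×17, cost 21·6·17 = 2142
(W₄W₅): 16×11 by 11×25 → 16×25, cost 16·11·25 = 4400
(W₃(W₄W₅)): 17×16 by 16×25 → 17×25, cost 17·16·25 = 6800; cumulative 11200
((W₁W₂)(W₃(W₄W₅))): 21×17 by 17×25 → 21×25, cost 21·17·25 = 8925; cumulative 22267
Total: 22267 scalar multiplications.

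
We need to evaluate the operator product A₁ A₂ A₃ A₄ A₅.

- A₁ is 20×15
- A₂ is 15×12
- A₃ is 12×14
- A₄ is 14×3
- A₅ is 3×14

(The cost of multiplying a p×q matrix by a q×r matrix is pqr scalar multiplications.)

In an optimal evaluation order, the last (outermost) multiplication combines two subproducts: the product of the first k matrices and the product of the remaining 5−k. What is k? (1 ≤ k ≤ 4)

Adjacent pairs: A₁A₂ = 20·15·12 = 3600; A₂A₃ = 15·12·14 = 2520; A₃A₄ = 12·14·3 = 504; A₄A₅ = 14·3·14 = 588.
Length 3: A₁..A₃: k=1: 0+2520+20·15·14=6720; k=2: 3600+0+20·12·14=6960 → min 6720 | A₂..A₄: k=2: 0+504+15·12·3=1044; k=3: 2520+0+15·14·3=3150 → min 1044 | A₃..A₅: k=3: 0+588+12·14·14=2940; k=4: 504+0+12·3·14=1008 → min 1008.
Length 4: A₁..A₄: k=1: 0+1044+20·15·3=1944; k=2: 3600+504+20·12·3=4824; k=3: 6720+0+20·14·3=7560 → min 1944 | A₂..A₅: k=2: 0+1008+15·12·14=3528; k=3: 2520+588+15·14·14=6048; k=4: 1044+0+15·3·14=1674 → min 1674.
Top-level splits: k=1: (A₁..A₁)·(A₂..A₅) → 0+1674+20·15·14 = 5874; k=2: (A₁..A₂)·(A₃..A₅) → 3600+1008+20·12·14 = 7968; k=3: (A₁..A₃)·(A₄..A₅) → 6720+588+20·14·14 = 11228; k=4: (A₁..A₄)·(A₅..A₅) → 1944+0+20·3·14 = 2784.
Best split is after A₄, i.e. k = 4.

4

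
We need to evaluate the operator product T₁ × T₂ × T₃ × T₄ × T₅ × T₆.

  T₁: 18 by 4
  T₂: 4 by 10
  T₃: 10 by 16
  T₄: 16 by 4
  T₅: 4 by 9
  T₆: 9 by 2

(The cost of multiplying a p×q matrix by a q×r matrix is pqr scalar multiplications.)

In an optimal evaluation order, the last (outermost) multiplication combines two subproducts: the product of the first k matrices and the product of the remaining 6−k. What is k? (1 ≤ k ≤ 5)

1

Adjacent pairs: T₁T₂ = 18·4·10 = 720; T₂T₃ = 4·10·16 = 640; T₃T₄ = 10·16·4 = 640; T₄T₅ = 16·4·9 = 576; T₅T₆ = 4·9·2 = 72.
Length 3: T₁..T₃: k=1: 0+640+18·4·16=1792; k=2: 720+0+18·10·16=3600 → min 1792 | T₂..T₄: k=2: 0+640+4·10·4=800; k=3: 640+0+4·16·4=896 → min 800 | T₃..T₅: k=3: 0+576+10·16·9=2016; k=4: 640+0+10·4·9=1000 → min 1000 | T₄..T₆: k=4: 0+72+16·4·2=200; k=5: 576+0+16·9·2=864 → min 200.
Length 4: T₁..T₄: k=1: 0+800+18·4·4=1088; k=2: 720+640+18·10·4=2080; k=3: 1792+0+18·16·4=2944 → min 1088 | T₂..T₅: k=2: 0+1000+4·10·9=1360; k=3: 640+576+4·16·9=1792; k=4: 800+0+4·4·9=944 → min 944 | T₃..T₆: k=3: 0+200+10·16·2=520; k=4: 640+72+10·4·2=792; k=5: 1000+0+10·9·2=1180 → min 520.
Length 5: T₁..T₅: k=1: 0+944+18·4·9=1592; k=2: 720+1000+18·10·9=3340; k=3: 1792+576+18·16·9=4960; k=4: 1088+0+18·4·9=1736 → min 1592 | T₂..T₆: k=2: 0+520+4·10·2=600; k=3: 640+200+4·16·2=968; k=4: 800+72+4·4·2=904; k=5: 944+0+4·9·2=1016 → min 600.
Top-level splits: k=1: (T₁..T₁)·(T₂..T₆) → 0+600+18·4·2 = 744; k=2: (T₁..T₂)·(T₃..T₆) → 720+520+18·10·2 = 1600; k=3: (T₁..T₃)·(T₄..T₆) → 1792+200+18·16·2 = 2568; k=4: (T₁..T₄)·(T₅..T₆) → 1088+72+18·4·2 = 1304; k=5: (T₁..T₅)·(T₆..T₆) → 1592+0+18·9·2 = 1916.
Best split is after T₁, i.e. k = 1.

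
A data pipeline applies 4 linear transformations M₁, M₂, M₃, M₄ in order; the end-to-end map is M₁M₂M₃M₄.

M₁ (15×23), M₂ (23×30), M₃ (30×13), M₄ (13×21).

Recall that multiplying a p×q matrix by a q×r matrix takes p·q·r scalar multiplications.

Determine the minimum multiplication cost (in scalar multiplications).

Adjacent pairs: M₁M₂ = 15·23·30 = 10350; M₂M₃ = 23·30·13 = 8970; M₃M₄ = 30·13·21 = 8190.
Length 3: M₁..M₃: k=1: 0+8970+15·23·13=13455; k=2: 10350+0+15·30·13=16200 → min 13455 | M₂..M₄: k=2: 0+8190+23·30·21=22680; k=3: 8970+0+23·13·21=15249 → min 15249.
Length 4: M₁..M₄: k=1: 0+15249+15·23·21=22494; k=2: 10350+8190+15·30·21=27990; k=3: 13455+0+15·13·21=17550 → min 17550.
Optimal order: ((M₁(M₂M₃))M₄) with cost 17550.

17550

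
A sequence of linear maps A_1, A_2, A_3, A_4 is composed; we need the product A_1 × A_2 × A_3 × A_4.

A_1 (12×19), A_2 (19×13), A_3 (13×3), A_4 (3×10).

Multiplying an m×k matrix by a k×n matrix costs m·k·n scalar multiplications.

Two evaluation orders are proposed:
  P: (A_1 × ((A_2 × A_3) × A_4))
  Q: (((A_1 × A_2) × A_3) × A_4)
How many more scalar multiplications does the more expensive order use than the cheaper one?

Order P = (A_1 × ((A_2 × A_3) × A_4)): (A_2 × A_3): 19×13 by 13×3 → 19×3, cost 19·13·3 = 741; ((A_2 × A_3) × A_4): 19×3 by 3×10 → 19×10, cost 19·3·10 = 570; cumulative 1311; (A_1 × ((A_2 × A_3) × A_4)): 12×19 by 19×10 → 12×10, cost 12·19·10 = 2280; cumulative 3591. Total 3591.
Order Q = (((A_1 × A_2) × A_3) × A_4): (A_1 × A_2): 12×19 by 19×13 → 12×13, cost 12·19·13 = 2964; ((A_1 × A_2) × A_3): 12×13 by 13×3 → 12×3, cost 12·13·3 = 468; cumulative 3432; (((A_1 × A_2) × A_3) × A_4): 12×3 by 3×10 → 12×10, cost 12·3·10 = 360; cumulative 3792. Total 3792.
Difference: |3591 − 3792| = 201.

201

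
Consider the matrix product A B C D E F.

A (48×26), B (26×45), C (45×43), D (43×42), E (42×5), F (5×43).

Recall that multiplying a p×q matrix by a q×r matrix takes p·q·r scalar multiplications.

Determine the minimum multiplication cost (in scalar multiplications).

Adjacent pairs: AB = 48·26·45 = 56160; BC = 26·45·43 = 50310; CD = 45·43·42 = 81270; DE = 43·42·5 = 9030; EF = 42·5·43 = 9030.
Length 3: A..C: k=1: 0+50310+48·26·43=103974; k=2: 56160+0+48·45·43=149040 → min 103974 | B..D: k=2: 0+81270+26·45·42=130410; k=3: 50310+0+26·43·42=97266 → min 97266 | C..E: k=3: 0+9030+45·43·5=18705; k=4: 81270+0+45·42·5=90720 → min 18705 | D..F: k=4: 0+9030+43·42·43=86688; k=5: 9030+0+43·5·43=18275 → min 18275.
Length 4: A..D: k=1: 0+97266+48·26·42=149682; k=2: 56160+81270+48·45·42=228150; k=3: 103974+0+48·43·42=190662 → min 149682 | B..E: k=2: 0+18705+26·45·5=24555; k=3: 50310+9030+26·43·5=64930; k=4: 97266+0+26·42·5=102726 → min 24555 | C..F: k=3: 0+18275+45·43·43=101480; k=4: 81270+9030+45·42·43=171570; k=5: 18705+0+45·5·43=28380 → min 28380.
Length 5: A..E: k=1: 0+24555+48·26·5=30795; k=2: 56160+18705+48·45·5=85665; k=3: 103974+9030+48·43·5=123324; k=4: 149682+0+48·42·5=159762 → min 30795 | B..F: k=2: 0+28380+26·45·43=78690; k=3: 50310+18275+26·43·43=116659; k=4: 97266+9030+26·42·43=153252; k=5: 24555+0+26·5·43=30145 → min 30145.
Length 6: A..F: k=1: 0+30145+48·26·43=83809; k=2: 56160+28380+48·45·43=177420; k=3: 103974+18275+48·43·43=211001; k=4: 149682+9030+48·42·43=245400; k=5: 30795+0+48·5·43=41115 → min 41115.
Optimal order: ((A (B (C (D E)))) F) with cost 41115.

41115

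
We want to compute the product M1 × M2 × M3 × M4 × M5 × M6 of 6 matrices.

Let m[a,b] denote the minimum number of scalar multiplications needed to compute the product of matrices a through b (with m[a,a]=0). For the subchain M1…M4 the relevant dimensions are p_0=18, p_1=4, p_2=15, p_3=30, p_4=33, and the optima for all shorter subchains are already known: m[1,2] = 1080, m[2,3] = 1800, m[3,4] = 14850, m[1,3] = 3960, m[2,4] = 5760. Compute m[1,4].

8136

m[1,4] = min over k∈[1,3] of m[1,k]+m[k+1,4]+p_{0}·p_k·p_{4}.
k=1: 0 + 5760 + 18·4·33 = 8136; k=2: 1080 + 14850 + 18·15·33 = 24840; k=3: 3960 + 0 + 18·30·33 = 21780.
Minimum: 8136 at k=1.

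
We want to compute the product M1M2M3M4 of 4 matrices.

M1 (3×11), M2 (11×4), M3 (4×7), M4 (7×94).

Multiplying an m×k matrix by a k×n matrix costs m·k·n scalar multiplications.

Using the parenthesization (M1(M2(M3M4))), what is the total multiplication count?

(M3M4): 4×7 by 7×94 → 4×94, cost 4·7·94 = 2632
(M2(M3M4)): 11×4 by 4×94 → 11×94, cost 11·4·94 = 4136; cumulative 6768
(M1(M2(M3M4))): 3×11 by 11×94 → 3×94, cost 3·11·94 = 3102; cumulative 9870
Total: 9870 scalar multiplications.

9870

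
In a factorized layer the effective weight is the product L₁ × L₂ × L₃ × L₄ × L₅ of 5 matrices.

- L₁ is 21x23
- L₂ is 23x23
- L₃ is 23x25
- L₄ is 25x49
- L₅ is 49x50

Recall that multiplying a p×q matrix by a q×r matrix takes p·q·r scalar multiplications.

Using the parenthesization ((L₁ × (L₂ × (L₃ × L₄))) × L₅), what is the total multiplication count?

(L₃ × L₄): 23×25 by 25×49 → 23×49, cost 23·25·49 = 28175
(L₂ × (L₃ × L₄)): 23×23 by 23×49 → 23×49, cost 23·23·49 = 25921; cumulative 54096
(L₁ × (L₂ × (L₃ × L₄))): 21×23 by 23×49 → 21×49, cost 21·23·49 = 23667; cumulative 77763
((L₁ × (L₂ × (L₃ × L₄))) × L₅): 21×49 by 49×50 → 21×50, cost 21·49·50 = 51450; cumulative 129213
Total: 129213 scalar multiplications.

129213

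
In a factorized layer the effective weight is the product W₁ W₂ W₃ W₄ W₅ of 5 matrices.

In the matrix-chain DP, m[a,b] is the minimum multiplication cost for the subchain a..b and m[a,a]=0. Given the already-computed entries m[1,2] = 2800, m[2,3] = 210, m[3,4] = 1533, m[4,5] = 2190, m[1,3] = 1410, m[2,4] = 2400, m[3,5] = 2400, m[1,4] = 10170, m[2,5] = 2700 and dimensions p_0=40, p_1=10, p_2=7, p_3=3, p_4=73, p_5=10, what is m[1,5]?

m[1,5] = min over k∈[1,4] of m[1,k]+m[k+1,5]+p_{0}·p_k·p_{5}.
k=1: 0 + 2700 + 40·10·10 = 6700; k=2: 2800 + 2400 + 40·7·10 = 8000; k=3: 1410 + 2190 + 40·3·10 = 4800; k=4: 10170 + 0 + 40·73·10 = 39370.
Minimum: 4800 at k=3.

4800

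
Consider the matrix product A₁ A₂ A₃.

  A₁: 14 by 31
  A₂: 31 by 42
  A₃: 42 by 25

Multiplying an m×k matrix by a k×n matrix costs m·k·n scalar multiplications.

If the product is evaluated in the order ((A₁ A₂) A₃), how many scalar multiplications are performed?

32928

(A₁ A₂): 14×31 by 31×42 → 14×42, cost 14·31·42 = 18228
((A₁ A₂) A₃): 14×42 by 42×25 → 14×25, cost 14·42·25 = 14700; cumulative 32928
Total: 32928 scalar multiplications.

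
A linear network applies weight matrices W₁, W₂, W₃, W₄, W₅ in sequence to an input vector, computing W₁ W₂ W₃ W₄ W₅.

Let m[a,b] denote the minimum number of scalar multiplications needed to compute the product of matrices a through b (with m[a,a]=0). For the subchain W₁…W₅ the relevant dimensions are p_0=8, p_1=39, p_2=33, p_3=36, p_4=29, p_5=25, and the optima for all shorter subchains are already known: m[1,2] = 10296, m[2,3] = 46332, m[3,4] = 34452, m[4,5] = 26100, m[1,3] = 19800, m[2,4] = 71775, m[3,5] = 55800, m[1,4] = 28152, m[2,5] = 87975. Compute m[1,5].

33952

m[1,5] = min over k∈[1,4] of m[1,k]+m[k+1,5]+p_{0}·p_k·p_{5}.
k=1: 0 + 87975 + 8·39·25 = 95775; k=2: 10296 + 55800 + 8·33·25 = 72696; k=3: 19800 + 26100 + 8·36·25 = 53100; k=4: 28152 + 0 + 8·29·25 = 33952.
Minimum: 33952 at k=4.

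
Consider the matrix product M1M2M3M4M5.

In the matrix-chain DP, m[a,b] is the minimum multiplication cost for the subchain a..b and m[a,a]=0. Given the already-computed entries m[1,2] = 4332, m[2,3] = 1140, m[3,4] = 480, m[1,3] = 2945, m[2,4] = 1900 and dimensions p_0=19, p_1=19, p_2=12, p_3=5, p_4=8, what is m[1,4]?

m[1,4] = min over k∈[1,3] of m[1,k]+m[k+1,4]+p_{0}·p_k·p_{4}.
k=1: 0 + 1900 + 19·19·8 = 4788; k=2: 4332 + 480 + 19·12·8 = 6636; k=3: 2945 + 0 + 19·5·8 = 3705.
Minimum: 3705 at k=3.

3705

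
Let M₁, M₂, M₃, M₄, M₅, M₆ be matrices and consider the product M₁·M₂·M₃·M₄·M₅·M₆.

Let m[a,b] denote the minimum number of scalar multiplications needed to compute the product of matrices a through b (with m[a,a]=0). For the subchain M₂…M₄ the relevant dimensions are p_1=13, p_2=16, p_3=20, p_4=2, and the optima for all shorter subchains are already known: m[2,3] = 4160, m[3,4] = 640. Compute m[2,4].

1056

m[2,4] = min over k∈[2,3] of m[2,k]+m[k+1,4]+p_{1}·p_k·p_{4}.
k=2: 0 + 640 + 13·16·2 = 1056; k=3: 4160 + 0 + 13·20·2 = 4680.
Minimum: 1056 at k=2.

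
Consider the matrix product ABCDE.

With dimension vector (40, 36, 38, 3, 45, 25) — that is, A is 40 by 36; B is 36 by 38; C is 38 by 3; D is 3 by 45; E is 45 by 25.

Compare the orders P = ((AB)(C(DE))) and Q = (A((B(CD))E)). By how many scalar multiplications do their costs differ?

44245

Order P = ((AB)(C(DE))): (AB): 40×36 by 36×38 → 40×38, cost 40·36·38 = 54720; (DE): 3×45 by 45×25 → 3×25, cost 3·45·25 = 3375; (C(DE)): 38×3 by 3×25 → 38×25, cost 38·3·25 = 2850; cumulative 6225; ((AB)(C(DE))): 40×38 by 38×25 → 40×25, cost 40·38·25 = 38000; cumulative 98945. Total 98945.
Order Q = (A((B(CD))E)): (CD): 38×3 by 3×45 → 38×45, cost 38·3·45 = 5130; (B(CD)): 36×38 by 38×45 → 36×45, cost 36·38·45 = 61560; cumulative 66690; ((B(CD))E): 36×45 by 45×25 → 36×25, cost 36·45·25 = 40500; cumulative 107190; (A((B(CD))E)): 40×36 by 36×25 → 40×25, cost 40·36·25 = 36000; cumulative 143190. Total 143190.
Difference: |98945 − 143190| = 44245.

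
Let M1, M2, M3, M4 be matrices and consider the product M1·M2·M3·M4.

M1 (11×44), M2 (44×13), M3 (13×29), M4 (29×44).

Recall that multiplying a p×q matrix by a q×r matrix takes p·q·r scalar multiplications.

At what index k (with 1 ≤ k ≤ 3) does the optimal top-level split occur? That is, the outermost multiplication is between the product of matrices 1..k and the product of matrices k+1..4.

Adjacent pairs: M1M2 = 11·44·13 = 6292; M2M3 = 44·13·29 = 16588; M3M4 = 13·29·44 = 16588.
Length 3: M1..M3: k=1: 0+16588+11·44·29=30624; k=2: 6292+0+11·13·29=10439 → min 10439 | M2..M4: k=2: 0+16588+44·13·44=41756; k=3: 16588+0+44·29·44=72732 → min 41756.
Top-level splits: k=1: (M1..M1)·(M2..M4) → 0+41756+11·44·44 = 63052; k=2: (M1..M2)·(M3..M4) → 6292+16588+11·13·44 = 29172; k=3: (M1..M3)·(M4..M4) → 10439+0+11·29·44 = 24475.
Best split is after M3, i.e. k = 3.

3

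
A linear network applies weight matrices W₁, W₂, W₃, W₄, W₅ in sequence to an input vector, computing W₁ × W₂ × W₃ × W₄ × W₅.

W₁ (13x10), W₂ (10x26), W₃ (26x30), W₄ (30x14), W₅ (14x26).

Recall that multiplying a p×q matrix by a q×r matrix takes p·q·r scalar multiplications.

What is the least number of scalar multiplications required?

18552

Adjacent pairs: W₁W₂ = 13·10·26 = 3380; W₂W₃ = 10·26·30 = 7800; W₃W₄ = 26·30·14 = 10920; W₄W₅ = 30·14·26 = 10920.
Length 3: W₁..W₃: k=1: 0+7800+13·10·30=11700; k=2: 3380+0+13·26·30=13520 → min 11700 | W₂..W₄: k=2: 0+10920+10·26·14=14560; k=3: 7800+0+10·30·14=12000 → min 12000 | W₃..W₅: k=3: 0+10920+26·30·26=31200; k=4: 10920+0+26·14·26=20384 → min 20384.
Length 4: W₁..W₄: k=1: 0+12000+13·10·14=13820; k=2: 3380+10920+13·26·14=19032; k=3: 11700+0+13·30·14=17160 → min 13820 | W₂..W₅: k=2: 0+20384+10·26·26=27144; k=3: 7800+10920+10·30·26=26520; k=4: 12000+0+10·14·26=15640 → min 15640.
Length 5: W₁..W₅: k=1: 0+15640+13·10·26=19020; k=2: 3380+20384+13·26·26=32552; k=3: 11700+10920+13·30·26=32760; k=4: 13820+0+13·14·26=18552 → min 18552.
Optimal order: ((W₁ × ((W₂ × W₃) × W₄)) × W₅) with cost 18552.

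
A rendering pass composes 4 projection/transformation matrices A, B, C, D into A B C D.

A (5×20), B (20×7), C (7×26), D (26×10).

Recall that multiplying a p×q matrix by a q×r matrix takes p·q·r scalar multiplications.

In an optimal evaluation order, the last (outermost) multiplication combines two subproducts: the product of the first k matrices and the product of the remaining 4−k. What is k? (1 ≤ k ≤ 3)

Adjacent pairs: AB = 5·20·7 = 700; BC = 20·7·26 = 3640; CD = 7·26·10 = 1820.
Length 3: A..C: k=1: 0+3640+5·20·26=6240; k=2: 700+0+5·7·26=1610 → min 1610 | B..D: k=2: 0+1820+20·7·10=3220; k=3: 3640+0+20·26·10=8840 → min 3220.
Top-level splits: k=1: (A..A)·(B..D) → 0+3220+5·20·10 = 4220; k=2: (A..B)·(C..D) → 700+1820+5·7·10 = 2870; k=3: (A..C)·(D..D) → 1610+0+5·26·10 = 2910.
Best split is after B, i.e. k = 2.

2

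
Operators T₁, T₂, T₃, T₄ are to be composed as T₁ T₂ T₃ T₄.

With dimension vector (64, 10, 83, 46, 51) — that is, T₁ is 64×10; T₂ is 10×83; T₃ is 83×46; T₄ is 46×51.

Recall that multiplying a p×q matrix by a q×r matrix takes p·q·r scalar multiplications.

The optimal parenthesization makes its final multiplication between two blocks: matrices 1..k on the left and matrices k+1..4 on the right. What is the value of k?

1

Adjacent pairs: T₁T₂ = 64·10·83 = 53120; T₂T₃ = 10·83·46 = 38180; T₃T₄ = 83·46·51 = 194718.
Length 3: T₁..T₃: k=1: 0+38180+64·10·46=67620; k=2: 53120+0+64·83·46=297472 → min 67620 | T₂..T₄: k=2: 0+194718+10·83·51=237048; k=3: 38180+0+10·46·51=61640 → min 61640.
Top-level splits: k=1: (T₁..T₁)·(T₂..T₄) → 0+61640+64·10·51 = 94280; k=2: (T₁..T₂)·(T₃..T₄) → 53120+194718+64·83·51 = 518750; k=3: (T₁..T₃)·(T₄..T₄) → 67620+0+64·46·51 = 217764.
Best split is after T₁, i.e. k = 1.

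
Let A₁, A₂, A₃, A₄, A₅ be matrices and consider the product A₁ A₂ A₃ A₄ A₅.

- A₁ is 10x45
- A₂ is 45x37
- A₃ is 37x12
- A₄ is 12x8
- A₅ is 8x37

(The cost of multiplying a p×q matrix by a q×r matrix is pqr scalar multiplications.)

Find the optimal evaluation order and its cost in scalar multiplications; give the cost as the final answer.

23432

Adjacent pairs: A₁A₂ = 10·45·37 = 16650; A₂A₃ = 45·37·12 = 19980; A₃A₄ = 37·12·8 = 3552; A₄A₅ = 12·8·37 = 3552.
Length 3: A₁..A₃: k=1: 0+19980+10·45·12=25380; k=2: 16650+0+10·37·12=21090 → min 21090 | A₂..A₄: k=2: 0+3552+45·37·8=16872; k=3: 19980+0+45·12·8=24300 → min 16872 | A₃..A₅: k=3: 0+3552+37·12·37=19980; k=4: 3552+0+37·8·37=14504 → min 14504.
Length 4: A₁..A₄: k=1: 0+16872+10·45·8=20472; k=2: 16650+3552+10·37·8=23162; k=3: 21090+0+10·12·8=22050 → min 20472 | A₂..A₅: k=2: 0+14504+45·37·37=76109; k=3: 19980+3552+45·12·37=43512; k=4: 16872+0+45·8·37=30192 → min 30192.
Length 5: A₁..A₅: k=1: 0+30192+10·45·37=46842; k=2: 16650+14504+10·37·37=44844; k=3: 21090+3552+10·12·37=29082; k=4: 20472+0+10·8·37=23432 → min 23432.
Optimal parenthesization: ((A₁ (A₂ (A₃ A₄))) A₅) with cost 23432.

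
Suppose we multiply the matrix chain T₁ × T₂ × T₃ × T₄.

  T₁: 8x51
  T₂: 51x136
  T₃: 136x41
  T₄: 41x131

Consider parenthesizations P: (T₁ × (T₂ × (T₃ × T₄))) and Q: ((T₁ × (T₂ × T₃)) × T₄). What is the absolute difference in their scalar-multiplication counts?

1348448

Order P = (T₁ × (T₂ × (T₃ × T₄))): (T₃ × T₄): 136×41 by 41×131 → 136×131, cost 136·41·131 = 730456; (T₂ × (T₃ × T₄)): 51×136 by 136×131 → 51×131, cost 51·136·131 = 908616; cumulative 1639072; (T₁ × (T₂ × (T₃ × T₄))): 8×51 by 51×131 → 8×131, cost 8·51·131 = 53448; cumulative 1692520. Total 1692520.
Order Q = ((T₁ × (T₂ × T₃)) × T₄): (T₂ × T₃): 51×136 by 136×41 → 51×41, cost 51·136·41 = 284376; (T₁ × (T₂ × T₃)): 8×51 by 51×41 → 8×41, cost 8·51·41 = 16728; cumulative 301104; ((T₁ × (T₂ × T₃)) × T₄): 8×41 by 41×131 → 8×131, cost 8·41·131 = 42968; cumulative 344072. Total 344072.
Difference: |1692520 − 344072| = 1348448.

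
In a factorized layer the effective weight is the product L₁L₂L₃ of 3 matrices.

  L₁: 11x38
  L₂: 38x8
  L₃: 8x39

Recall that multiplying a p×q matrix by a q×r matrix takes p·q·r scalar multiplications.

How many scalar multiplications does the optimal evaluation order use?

Order (L₁(L₂L₃)): (L₂L₃): 38×8 by 8×39 → 38×39, cost 38·8·39 = 11856; (L₁(L₂L₃)): 11×38 by 38×39 → 11×39, cost 11·38·39 = 16302; cumulative 28158. Total 28158.
Order ((L₁L₂)L₃): (L₁L₂): 11×38 by 38×8 → 11×8, cost 11·38·8 = 3344; ((L₁L₂)L₃): 11×8 by 8×39 → 11×39, cost 11·8·39 = 3432; cumulative 6776. Total 6776.
Minimum: 6776.

6776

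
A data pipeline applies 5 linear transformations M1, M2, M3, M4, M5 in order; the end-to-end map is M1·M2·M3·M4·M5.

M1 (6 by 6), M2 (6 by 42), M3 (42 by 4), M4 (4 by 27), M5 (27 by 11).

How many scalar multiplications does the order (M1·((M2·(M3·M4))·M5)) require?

(M3·M4): 42×4 by 4×27 → 42×27, cost 42·4·27 = 4536
(M2·(M3·M4)): 6×42 by 42×27 → 6×27, cost 6·42·27 = 6804; cumulative 11340
((M2·(M3·M4))·M5): 6×27 by 27×11 → 6×11, cost 6·27·11 = 1782; cumulative 13122
(M1·((M2·(M3·M4))·M5)): 6×6 by 6×11 → 6×11, cost 6·6·11 = 396; cumulative 13518
Total: 13518 scalar multiplications.

13518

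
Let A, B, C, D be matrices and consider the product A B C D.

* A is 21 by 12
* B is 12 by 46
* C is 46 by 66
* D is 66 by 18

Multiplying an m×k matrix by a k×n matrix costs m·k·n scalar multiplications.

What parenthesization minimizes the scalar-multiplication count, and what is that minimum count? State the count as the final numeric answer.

Adjacent pairs: AB = 21·12·46 = 11592; BC = 12·46·66 = 36432; CD = 46·66·18 = 54648.
Length 3: A..C: k=1: 0+36432+21·12·66=53064; k=2: 11592+0+21·46·66=75348 → min 53064 | B..D: k=2: 0+54648+12·46·18=64584; k=3: 36432+0+12·66·18=50688 → min 50688.
Length 4: A..D: k=1: 0+50688+21·12·18=55224; k=2: 11592+54648+21·46·18=83628; k=3: 53064+0+21·66·18=78012 → min 55224.
Optimal parenthesization: (A ((B C) D)) with cost 55224.

55224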